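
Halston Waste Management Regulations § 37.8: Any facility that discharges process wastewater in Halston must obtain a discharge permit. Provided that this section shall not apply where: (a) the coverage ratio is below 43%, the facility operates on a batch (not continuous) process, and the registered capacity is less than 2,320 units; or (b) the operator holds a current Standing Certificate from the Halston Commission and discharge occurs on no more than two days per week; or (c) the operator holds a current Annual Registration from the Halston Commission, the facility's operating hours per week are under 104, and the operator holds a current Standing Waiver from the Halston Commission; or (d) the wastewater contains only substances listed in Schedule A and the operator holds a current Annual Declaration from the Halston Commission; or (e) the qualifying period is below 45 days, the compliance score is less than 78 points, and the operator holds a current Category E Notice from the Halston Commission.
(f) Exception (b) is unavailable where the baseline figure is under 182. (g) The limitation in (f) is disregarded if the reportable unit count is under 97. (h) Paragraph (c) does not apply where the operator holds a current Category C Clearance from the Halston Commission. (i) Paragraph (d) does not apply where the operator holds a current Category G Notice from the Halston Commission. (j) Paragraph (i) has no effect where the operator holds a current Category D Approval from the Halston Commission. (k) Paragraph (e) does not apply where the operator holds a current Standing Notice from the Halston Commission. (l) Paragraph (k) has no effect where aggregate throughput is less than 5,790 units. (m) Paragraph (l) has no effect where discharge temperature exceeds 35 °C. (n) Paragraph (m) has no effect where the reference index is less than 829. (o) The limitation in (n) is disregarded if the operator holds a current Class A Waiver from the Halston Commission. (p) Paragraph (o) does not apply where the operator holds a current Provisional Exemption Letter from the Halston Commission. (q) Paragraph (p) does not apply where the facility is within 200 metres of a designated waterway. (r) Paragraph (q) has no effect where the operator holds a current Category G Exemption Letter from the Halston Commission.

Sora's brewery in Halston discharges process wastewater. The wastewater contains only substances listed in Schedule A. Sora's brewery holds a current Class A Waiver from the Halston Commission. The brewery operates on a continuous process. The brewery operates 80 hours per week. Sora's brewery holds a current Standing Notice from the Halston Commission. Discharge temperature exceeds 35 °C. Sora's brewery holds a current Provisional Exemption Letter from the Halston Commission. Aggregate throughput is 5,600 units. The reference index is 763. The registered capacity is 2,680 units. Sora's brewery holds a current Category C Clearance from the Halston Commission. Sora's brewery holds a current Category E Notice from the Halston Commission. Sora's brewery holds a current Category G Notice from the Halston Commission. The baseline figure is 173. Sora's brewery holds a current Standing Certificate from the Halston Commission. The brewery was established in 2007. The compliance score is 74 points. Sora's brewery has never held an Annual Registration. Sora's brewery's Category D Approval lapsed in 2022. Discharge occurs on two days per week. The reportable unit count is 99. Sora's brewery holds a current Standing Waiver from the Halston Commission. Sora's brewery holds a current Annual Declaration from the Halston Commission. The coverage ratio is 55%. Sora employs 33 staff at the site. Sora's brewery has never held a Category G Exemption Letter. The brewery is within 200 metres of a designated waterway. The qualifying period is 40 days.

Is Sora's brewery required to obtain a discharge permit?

Yes — Sora's brewery must obtain a discharge permit.

Exception (a) requires that the coverage ratio is below 43%; but the coverage ratio is 55%, not below 43%, so (a) is unavailable.
Exception (b): a current Standing Certificate is held; discharge occurs on no more than two days per week — every condition holds. But applying paragraphs (f)–(g): (f) operates against (b): the baseline figure is 173, under the 182 limit. (g), which would lift (f), is not engaged — the reportable unit count is 99, not under 97. (b) is therefore removed.
Exception (c) requires that the operator holds a current Annual Registration from the Halston Commission; but there is no Annual Registration in force, so (c) is unavailable.
Exception (d): the wastewater is Schedule-A-only; a current Annual Declaration is held — every condition holds. But: (i) operates against (d): a current Category G Notice is held. (j), which would lift (i), is inapplicable — there is no Category D Approval in force. (d) is therefore removed.
All of (e)'s requirements are met (the qualifying period is 40 days, below the 45 days limit; the compliance score is 74 points, less than the 78 points limit; a current Category E Notice is held). Turning to paragraphs (k)–(r): (k) operates against (e): a current Standing Notice is held. (l) would limit (k) — aggregate throughput is 5,600 units, less than the 5,790 units limit — but (m) sets (l) aside: (m) is triggered — discharge temperature exceeds 35 °C. (n) is engaged (the reference index is 763, less than the 829 limit), but yields to (o): (o) operates — a current Class A Waiver is held. (p) applies (a current Provisional Exemption Letter is held), but is displaced by (q): (q) is triggered — the brewery is within 200 m of a designated waterway. (r) is inapplicable (there is no Category G Exemption Letter in force), so (q) stands. (e) is therefore removed.
None of the exceptions is available; § 37.8 applies in full.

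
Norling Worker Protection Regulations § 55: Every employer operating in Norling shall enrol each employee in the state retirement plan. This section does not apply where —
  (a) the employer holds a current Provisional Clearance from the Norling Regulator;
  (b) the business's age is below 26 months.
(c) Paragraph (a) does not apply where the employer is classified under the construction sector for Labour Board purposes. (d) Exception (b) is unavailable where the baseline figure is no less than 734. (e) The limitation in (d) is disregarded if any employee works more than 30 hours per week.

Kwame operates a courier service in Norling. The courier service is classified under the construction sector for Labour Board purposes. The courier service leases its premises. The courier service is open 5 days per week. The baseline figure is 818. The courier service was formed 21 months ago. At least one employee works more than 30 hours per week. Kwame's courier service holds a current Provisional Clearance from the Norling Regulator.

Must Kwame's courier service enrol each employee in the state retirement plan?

Exception (a): a current Provisional Clearance is held — every condition holds. Turning to paragraph (c): (c) is engaged — the courier service is classified under the construction sector. (a) is therefore removed.
Exception (b)'s conditions are all satisfied: the business's age is 21 months, below the 26 months limit. Applying paragraphs (d)–(e): (d) operates (the baseline figure is 818, meeting the 734 threshold), but is itself disapplied by (e): (e) applies — at least one employee exceeds 30 hours/week. So (b) applies.

No — exception (b) applies; Kwame's courier service is not required to enrol each employee in the state retirement plan.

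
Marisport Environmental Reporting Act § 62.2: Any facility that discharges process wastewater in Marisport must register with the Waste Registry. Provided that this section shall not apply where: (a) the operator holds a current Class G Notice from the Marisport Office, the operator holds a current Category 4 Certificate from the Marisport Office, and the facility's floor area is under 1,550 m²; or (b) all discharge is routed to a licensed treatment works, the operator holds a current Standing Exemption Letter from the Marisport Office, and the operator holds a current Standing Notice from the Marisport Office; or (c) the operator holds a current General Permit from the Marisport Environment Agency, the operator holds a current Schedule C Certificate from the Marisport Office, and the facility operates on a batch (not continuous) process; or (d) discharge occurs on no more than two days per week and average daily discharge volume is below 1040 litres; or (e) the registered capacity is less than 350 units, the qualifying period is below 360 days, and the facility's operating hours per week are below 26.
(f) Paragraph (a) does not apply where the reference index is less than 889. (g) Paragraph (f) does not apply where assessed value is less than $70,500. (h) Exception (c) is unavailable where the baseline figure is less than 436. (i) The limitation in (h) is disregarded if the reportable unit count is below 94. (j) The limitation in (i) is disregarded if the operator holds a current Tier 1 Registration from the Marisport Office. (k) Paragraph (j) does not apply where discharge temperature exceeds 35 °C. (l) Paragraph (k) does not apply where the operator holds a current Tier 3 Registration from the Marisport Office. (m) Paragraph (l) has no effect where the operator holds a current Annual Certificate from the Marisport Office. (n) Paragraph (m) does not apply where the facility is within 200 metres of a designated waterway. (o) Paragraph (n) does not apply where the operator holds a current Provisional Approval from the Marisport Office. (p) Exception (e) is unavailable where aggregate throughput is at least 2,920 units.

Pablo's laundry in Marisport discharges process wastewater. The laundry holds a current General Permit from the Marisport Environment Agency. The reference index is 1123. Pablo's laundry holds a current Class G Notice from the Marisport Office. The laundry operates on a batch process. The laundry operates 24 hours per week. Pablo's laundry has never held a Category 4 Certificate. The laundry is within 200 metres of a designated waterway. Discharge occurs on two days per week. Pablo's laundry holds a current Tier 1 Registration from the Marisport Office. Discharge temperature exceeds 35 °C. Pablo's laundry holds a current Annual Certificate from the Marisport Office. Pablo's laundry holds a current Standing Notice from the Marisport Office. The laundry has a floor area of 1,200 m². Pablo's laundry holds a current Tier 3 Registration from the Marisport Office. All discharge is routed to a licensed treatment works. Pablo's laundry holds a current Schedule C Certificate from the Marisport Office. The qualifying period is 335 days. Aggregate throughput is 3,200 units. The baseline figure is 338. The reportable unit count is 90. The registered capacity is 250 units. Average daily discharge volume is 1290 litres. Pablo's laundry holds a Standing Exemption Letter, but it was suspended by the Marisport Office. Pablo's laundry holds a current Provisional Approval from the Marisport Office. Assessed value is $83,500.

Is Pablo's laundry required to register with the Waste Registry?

Exception (a) fails — the Category 4 Certificate is not current.
Exception (b) fails — there is no Standing Exemption Letter in force.
Exception (c) is satisfied on its face — a current General Permit is held; a current Schedule C Certificate is held; the facility operates on a batch process. Applying paragraphs (h)–(o): (h) would limit (c) — the baseline figure is 338, less than the 436 limit — but (i) sets (h) aside: (i) operates against (h): the reportable unit count is 90, below the 94 limit. (j) applies (a current Tier 1 Registration is held), but is itself disapplied by (k): (k) operates against (j): discharge temperature exceeds 35 °C. (l) operates (a current Tier 3 Registration is held), but is set aside by (m): (m) operates against (l): a current Annual Certificate is held. (n) is triggered (the laundry is within 200 m of a designated waterway), but is itself disapplied by (o): (o) operates against (n): a current Provisional Approval is held. Exception (c) stands.
Exception (d) requires that average daily discharge volume is below 1040 litres; but average daily discharge volume is 1290 litres, not below 1040 litres, so (d) is unavailable.
Exception (e): the registered capacity is 250 units, less than the 350 units limit; the qualifying period is 335 days, below the 360 days limit; the facility's operating hours per week are 24, below the 26 limit — every condition holds. Turning to paragraph (p): (p) operates — aggregate throughput is 3,200 units, meeting the 2,920 units threshold. (e) is therefore removed.

No — exception (c) applies; Pablo's laundry is not required to register with the Waste Registry.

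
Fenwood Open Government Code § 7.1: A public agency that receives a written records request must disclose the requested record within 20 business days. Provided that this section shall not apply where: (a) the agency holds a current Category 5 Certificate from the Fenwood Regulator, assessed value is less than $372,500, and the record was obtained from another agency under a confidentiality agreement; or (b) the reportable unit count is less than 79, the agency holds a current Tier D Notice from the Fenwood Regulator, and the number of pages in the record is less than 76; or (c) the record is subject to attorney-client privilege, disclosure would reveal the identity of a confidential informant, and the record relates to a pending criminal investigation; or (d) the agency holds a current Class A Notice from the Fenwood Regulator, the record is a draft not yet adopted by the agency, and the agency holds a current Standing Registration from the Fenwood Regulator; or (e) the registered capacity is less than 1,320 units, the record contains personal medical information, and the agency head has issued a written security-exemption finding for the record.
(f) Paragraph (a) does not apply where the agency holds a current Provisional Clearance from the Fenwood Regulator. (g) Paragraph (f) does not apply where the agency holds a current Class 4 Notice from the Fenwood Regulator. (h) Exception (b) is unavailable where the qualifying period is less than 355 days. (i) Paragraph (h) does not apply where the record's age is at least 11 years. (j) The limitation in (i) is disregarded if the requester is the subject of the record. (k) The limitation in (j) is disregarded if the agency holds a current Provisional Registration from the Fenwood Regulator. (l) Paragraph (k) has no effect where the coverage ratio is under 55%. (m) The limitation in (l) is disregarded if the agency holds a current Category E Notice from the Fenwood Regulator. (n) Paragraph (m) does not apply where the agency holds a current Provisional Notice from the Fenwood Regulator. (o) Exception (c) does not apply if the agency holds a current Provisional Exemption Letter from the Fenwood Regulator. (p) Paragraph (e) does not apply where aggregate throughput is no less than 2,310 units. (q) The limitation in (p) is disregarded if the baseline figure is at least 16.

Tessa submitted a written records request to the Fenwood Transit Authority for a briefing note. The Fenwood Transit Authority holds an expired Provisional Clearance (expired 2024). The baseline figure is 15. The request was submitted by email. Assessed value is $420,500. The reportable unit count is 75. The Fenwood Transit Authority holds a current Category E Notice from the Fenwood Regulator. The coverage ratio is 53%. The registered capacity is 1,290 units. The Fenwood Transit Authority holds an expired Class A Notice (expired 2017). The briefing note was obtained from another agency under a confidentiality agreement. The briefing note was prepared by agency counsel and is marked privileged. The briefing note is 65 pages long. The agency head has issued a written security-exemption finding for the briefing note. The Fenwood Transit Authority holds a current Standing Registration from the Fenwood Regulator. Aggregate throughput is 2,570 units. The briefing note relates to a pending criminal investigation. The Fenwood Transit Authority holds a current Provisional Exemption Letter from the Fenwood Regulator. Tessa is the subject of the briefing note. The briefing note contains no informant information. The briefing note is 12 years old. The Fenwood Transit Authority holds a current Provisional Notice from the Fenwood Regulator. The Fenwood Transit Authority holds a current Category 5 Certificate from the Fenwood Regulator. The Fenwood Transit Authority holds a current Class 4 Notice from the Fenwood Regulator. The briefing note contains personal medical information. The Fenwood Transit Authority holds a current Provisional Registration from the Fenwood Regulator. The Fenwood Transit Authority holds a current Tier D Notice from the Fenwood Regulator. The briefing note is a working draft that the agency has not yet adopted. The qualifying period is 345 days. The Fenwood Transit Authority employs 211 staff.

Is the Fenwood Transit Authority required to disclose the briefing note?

Yes — the Fenwood Transit Authority must disclose the briefing note.

Exception (a) requires that assessed value is less than $372,500; but assessed value is $420,500, not less than $372,500, so (a) is unavailable.
Exception (b)'s conditions are all satisfied: the reportable unit count is 75, less than the 79 limit; a current Tier D Notice is held; the number of pages in the record is 65, less than the 76 limit. Turning to paragraphs (h)–(n): (h) applies — the qualifying period is 345 days, less than the 355 days limit. (i) is triggered (the record's age is 12 years, meeting the 11 years threshold), but is set aside by (j): (j) is triggered — Tessa is the subject of the briefing note. (k) would limit (j) — a current Provisional Registration is held — but (l) sets (k) aside: (l) operates — the coverage ratio is 53%, under the 55% limit. (m) would limit (l) — a current Category E Notice is held — but (n) sets (m) aside: (n) is triggered — a current Provisional Notice is held. Exception (b) does not apply.
Exception (c) does not apply: the briefing note contains no informant information.
Exception (d) requires that the agency holds a current Class A Notice from the Fenwood Regulator; but no current Class A Notice is held, so (d) is unavailable.
Exception (e)'s conditions are all satisfied: the registered capacity is 1,290 units, less than the 1,320 units limit; the briefing note contains personal medical information; a written security-exemption finding has been issued. Turning to paragraphs (p)–(q): (p) applies — aggregate throughput is 2,570 units, meeting the 2,310 units threshold. (q), which would lift (p), is inapplicable — the baseline figure is 15, short of 16. (e) is therefore removed.
No exception is made out. the Fenwood Transit Authority falls within the general rule.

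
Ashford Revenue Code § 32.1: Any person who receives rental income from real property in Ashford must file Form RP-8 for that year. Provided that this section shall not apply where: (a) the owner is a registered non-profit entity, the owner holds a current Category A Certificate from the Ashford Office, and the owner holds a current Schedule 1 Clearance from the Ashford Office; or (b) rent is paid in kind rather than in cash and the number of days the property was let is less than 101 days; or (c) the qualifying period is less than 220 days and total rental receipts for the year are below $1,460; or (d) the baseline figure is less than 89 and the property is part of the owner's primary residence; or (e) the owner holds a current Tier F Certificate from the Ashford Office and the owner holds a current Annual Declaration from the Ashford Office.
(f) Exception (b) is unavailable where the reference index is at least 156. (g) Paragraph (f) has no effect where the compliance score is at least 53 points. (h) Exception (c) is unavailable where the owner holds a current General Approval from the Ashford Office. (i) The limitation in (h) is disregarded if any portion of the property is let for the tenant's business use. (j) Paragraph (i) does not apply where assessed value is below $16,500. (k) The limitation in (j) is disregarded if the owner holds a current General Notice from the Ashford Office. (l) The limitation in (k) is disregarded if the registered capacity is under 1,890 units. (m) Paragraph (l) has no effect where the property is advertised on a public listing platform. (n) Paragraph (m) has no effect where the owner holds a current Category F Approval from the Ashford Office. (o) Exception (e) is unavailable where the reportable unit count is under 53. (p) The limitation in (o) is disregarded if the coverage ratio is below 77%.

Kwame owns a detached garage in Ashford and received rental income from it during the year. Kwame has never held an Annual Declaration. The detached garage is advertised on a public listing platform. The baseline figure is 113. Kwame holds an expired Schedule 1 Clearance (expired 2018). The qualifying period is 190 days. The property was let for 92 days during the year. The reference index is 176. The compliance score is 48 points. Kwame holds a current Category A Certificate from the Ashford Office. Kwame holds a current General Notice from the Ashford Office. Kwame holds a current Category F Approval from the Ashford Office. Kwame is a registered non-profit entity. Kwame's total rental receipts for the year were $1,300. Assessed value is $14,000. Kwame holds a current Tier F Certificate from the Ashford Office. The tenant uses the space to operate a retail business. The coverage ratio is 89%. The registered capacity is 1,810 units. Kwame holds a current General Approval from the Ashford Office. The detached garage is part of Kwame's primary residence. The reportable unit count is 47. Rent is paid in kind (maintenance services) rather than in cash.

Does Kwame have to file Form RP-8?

Exception (a) requires that the owner holds a current Schedule 1 Clearance from the Ashford Office; but no current Schedule 1 Clearance is held, so (a) is unavailable.
Exception (b): rent is paid in kind; the number of days the property was let is 92 days, less than the 101 days limit — every condition holds. However, paragraphs (f)–(g) must be considered: (f) operates against (b): the reference index is 176, meeting the 156 threshold. (g) is not triggered (the compliance score is 48 points, short of 53 points), so (f) stands. (b) is therefore removed.
All of (c)'s requirements are met (the qualifying period is 190 days, less than the 220 days limit; total rental receipts for the year are $1,300, below the $1,460 limit). But applying paragraphs (h)–(n): (h) operates against (c): a current General Approval is held. (i) would limit (h) — the space is let for business use — but (j) sets (i) aside: (j) operates against (i): assessed value is $14,000, below the $16,500 limit. (k) applies (a current General Notice is held), but yields to (l): (l) operates against (k): the registered capacity is 1,810 units, under the 1,890 units limit. (m) would limit (l) — the property is publicly advertised — but (n) sets (m) aside: (n) operates against (m): a current Category F Approval is held. Exception (c) does not apply.
Exception (d) fails — the baseline figure is 113, not less than 89.
Exception (e) requires that the owner holds a current Annual Declaration from the Ashford Office; but no current Annual Declaration is held, so (e) is unavailable.
No exception displaces § 32.1.

Yes — Kwame must file Form RP-8.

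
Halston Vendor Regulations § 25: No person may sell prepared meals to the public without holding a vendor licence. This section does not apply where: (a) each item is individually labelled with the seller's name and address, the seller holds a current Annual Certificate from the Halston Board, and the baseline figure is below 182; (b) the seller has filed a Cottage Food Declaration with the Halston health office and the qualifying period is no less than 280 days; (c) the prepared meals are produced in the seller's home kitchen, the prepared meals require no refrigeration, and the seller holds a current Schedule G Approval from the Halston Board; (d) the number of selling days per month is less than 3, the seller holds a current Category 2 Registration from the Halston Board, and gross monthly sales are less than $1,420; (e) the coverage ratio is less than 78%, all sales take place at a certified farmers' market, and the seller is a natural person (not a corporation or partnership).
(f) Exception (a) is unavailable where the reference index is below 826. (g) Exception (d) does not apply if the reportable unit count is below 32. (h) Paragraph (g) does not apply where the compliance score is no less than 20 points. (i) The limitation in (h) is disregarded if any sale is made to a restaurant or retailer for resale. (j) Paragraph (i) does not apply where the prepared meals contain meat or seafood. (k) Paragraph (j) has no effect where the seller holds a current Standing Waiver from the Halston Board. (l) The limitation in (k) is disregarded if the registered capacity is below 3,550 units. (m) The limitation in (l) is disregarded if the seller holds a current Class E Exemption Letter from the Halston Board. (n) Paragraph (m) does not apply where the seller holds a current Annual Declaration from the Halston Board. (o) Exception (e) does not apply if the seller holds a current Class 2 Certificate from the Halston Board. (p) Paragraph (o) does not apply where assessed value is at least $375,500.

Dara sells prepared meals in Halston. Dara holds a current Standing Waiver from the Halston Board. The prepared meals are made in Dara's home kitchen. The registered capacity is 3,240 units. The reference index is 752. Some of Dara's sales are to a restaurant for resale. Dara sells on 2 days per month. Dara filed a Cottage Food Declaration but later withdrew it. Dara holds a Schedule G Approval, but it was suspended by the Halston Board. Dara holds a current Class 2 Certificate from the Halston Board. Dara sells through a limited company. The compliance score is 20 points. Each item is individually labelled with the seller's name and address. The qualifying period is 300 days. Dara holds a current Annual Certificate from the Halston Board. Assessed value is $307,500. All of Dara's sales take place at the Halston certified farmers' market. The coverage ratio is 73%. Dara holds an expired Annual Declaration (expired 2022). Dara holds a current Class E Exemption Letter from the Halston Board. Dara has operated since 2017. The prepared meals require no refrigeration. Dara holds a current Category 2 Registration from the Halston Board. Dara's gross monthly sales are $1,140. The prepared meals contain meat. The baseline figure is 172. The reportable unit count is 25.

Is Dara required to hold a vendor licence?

Yes — Dara must hold a vendor licence.

All of (a)'s requirements are met (items are individually labelled; a current Annual Certificate is held; the baseline figure is 172, below the 182 limit). But: (f) operates against (a): the reference index is 752, below the 826 limit. Exception (a) does not apply.
Exception (b) does not apply: the Cottage Food Declaration was withdrawn.
Exception (c) requires that the seller holds a current Schedule G Approval from the Halston Board; but the Schedule G Approval is not current, so (c) is unavailable.
Exception (d) is satisfied on its face — the number of selling days per month is 2, less than the 3 limit; a current Category 2 Registration is held; gross monthly sales are $1,140, less than the $1,420 limit. But: (g) is triggered — the reportable unit count is 25, below the 32 limit. (h) applies (the compliance score is 20 points, meeting the 20 points threshold), but is overridden by (i): (i) operates — some sales are to a restaurant for resale. (j) is triggered (the prepared meals contain meat), but is set aside by (k): (k) is triggered — a current Standing Waiver is held. (l) applies (the registered capacity is 3,240 units, below the 3,550 units limit), but is overridden by (m): (m) operates against (l): a current Class E Exemption Letter is held. (n) is not triggered (the Annual Declaration is not current), so (m) stands. Exception (d) does not apply.
Exception (e) fails — the seller operates through a limited company.
Every exception is unavailable, so the rule governs.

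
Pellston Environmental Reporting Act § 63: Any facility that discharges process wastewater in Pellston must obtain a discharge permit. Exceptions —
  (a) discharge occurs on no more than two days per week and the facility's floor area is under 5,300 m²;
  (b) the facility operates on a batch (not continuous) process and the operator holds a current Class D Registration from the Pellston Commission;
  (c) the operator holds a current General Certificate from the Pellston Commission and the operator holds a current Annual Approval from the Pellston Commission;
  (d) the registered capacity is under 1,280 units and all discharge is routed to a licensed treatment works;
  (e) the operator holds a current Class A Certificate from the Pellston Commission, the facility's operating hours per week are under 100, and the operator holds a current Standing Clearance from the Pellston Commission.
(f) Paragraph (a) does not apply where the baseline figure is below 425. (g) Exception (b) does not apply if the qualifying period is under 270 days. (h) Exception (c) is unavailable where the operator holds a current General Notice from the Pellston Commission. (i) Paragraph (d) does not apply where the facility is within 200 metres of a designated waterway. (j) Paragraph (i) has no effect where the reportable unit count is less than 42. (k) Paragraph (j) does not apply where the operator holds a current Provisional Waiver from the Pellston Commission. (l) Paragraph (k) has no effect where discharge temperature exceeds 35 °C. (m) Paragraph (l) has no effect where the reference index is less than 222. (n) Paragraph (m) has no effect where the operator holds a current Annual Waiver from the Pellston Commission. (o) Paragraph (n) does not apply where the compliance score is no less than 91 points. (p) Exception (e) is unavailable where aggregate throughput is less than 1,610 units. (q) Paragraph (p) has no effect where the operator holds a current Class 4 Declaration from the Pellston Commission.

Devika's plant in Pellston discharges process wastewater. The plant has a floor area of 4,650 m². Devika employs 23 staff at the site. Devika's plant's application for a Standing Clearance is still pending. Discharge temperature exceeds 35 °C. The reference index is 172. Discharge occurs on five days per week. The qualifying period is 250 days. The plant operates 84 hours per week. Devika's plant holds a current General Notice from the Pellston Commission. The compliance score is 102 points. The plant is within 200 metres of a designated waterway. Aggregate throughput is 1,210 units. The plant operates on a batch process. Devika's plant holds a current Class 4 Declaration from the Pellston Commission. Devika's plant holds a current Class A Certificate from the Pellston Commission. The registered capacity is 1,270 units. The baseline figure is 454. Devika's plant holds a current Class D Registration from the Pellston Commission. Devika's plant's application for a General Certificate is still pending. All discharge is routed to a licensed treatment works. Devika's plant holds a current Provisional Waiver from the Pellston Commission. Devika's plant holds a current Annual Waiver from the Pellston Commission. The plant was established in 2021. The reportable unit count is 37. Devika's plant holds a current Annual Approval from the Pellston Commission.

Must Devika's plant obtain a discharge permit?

Yes — Devika's plant must obtain a discharge permit.

Exception (a) fails — discharge occurs on five days per week.
Exception (b)'s conditions are all satisfied: the facility operates on a batch process; a current Class D Registration is held. However, paragraph (g) must be considered: (g) operates against (b): the qualifying period is 250 days, under the 270 days limit. So (b) is unavailable.
Exception (c) requires that the operator holds a current General Certificate from the Pellston Commission; but there is no General Certificate in force, so (c) is unavailable.
Exception (d)'s conditions are all satisfied: the registered capacity is 1,270 units, under the 1,280 units limit; discharge is routed to a licensed treatment works. Turning to paragraphs (i)–(o): (i) operates against (d): the plant is within 200 m of a designated waterway. (j) operates (the reportable unit count is 37, less than the 42 limit), but is itself disapplied by (k): (k) operates against (j): a current Provisional Waiver is held. (l) operates (discharge temperature exceeds 35 °C), but is set aside by (m): (m) applies — the reference index is 172, less than the 222 limit. (n) would limit (m) — a current Annual Waiver is held — but (o) sets (n) aside: (o) operates — the compliance score is 102 points, meeting the 91 points threshold. (d) is therefore removed.
Exception (e) does not apply: no current Standing Clearance is held.
No exception displaces § 63.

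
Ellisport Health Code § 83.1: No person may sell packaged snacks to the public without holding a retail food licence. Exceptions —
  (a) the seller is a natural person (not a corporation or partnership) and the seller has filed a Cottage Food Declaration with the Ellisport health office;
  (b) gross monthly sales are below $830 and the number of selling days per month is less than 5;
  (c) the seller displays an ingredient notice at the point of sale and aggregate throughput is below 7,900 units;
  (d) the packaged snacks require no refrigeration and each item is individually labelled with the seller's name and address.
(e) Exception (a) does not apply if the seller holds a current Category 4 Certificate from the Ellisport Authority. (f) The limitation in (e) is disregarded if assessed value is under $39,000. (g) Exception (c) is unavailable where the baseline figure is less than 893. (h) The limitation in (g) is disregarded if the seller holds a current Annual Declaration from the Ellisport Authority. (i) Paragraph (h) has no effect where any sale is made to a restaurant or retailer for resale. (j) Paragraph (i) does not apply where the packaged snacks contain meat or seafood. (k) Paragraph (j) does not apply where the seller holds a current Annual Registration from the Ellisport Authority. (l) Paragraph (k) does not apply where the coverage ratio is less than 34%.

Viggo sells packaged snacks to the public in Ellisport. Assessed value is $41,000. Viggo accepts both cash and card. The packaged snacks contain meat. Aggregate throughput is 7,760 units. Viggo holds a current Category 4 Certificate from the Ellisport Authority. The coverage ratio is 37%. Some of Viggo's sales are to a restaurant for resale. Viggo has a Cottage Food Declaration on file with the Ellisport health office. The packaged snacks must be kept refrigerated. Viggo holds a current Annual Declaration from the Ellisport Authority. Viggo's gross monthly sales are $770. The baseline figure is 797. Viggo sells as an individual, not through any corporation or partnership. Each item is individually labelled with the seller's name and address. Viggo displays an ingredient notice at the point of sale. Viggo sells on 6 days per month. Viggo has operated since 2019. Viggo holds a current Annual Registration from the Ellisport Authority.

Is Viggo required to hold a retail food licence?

Yes — Viggo must hold a retail food licence.

Exception (a) is satisfied on its face — the seller is a natural person; a Cottage Food Declaration is on file. But: (e) operates against (a): a current Category 4 Certificate is held. (f) is not triggered (assessed value is $41,000, not under $39,000), so (e) stands. (a) is therefore removed.
Exception (b) requires that the number of selling days per month is less than 5; but the number of selling days per month is 6, not less than 5, so (b) is unavailable.
Exception (c) is satisfied on its face — an ingredient notice is displayed; aggregate throughput is 7,760 units, below the 7,900 units limit. But: (g) operates against (c): the baseline figure is 797, less than the 893 limit. (h) would limit (g) — a current Annual Declaration is held — but (i) sets (h) aside: (i) operates — some sales are to a restaurant for resale. (j) would limit (i) — the packaged snacks contain meat — but (k) sets (j) aside: (k) is triggered — a current Annual Registration is held. (l) is not engaged (the coverage ratio is 37%, not less than 34%), so (k) stands. So (c) is unavailable.
Exception (d) requires that the packaged snacks require no refrigeration; but the packaged snacks require refrigeration, so (d) is unavailable.
Every exception is unavailable, so the rule governs.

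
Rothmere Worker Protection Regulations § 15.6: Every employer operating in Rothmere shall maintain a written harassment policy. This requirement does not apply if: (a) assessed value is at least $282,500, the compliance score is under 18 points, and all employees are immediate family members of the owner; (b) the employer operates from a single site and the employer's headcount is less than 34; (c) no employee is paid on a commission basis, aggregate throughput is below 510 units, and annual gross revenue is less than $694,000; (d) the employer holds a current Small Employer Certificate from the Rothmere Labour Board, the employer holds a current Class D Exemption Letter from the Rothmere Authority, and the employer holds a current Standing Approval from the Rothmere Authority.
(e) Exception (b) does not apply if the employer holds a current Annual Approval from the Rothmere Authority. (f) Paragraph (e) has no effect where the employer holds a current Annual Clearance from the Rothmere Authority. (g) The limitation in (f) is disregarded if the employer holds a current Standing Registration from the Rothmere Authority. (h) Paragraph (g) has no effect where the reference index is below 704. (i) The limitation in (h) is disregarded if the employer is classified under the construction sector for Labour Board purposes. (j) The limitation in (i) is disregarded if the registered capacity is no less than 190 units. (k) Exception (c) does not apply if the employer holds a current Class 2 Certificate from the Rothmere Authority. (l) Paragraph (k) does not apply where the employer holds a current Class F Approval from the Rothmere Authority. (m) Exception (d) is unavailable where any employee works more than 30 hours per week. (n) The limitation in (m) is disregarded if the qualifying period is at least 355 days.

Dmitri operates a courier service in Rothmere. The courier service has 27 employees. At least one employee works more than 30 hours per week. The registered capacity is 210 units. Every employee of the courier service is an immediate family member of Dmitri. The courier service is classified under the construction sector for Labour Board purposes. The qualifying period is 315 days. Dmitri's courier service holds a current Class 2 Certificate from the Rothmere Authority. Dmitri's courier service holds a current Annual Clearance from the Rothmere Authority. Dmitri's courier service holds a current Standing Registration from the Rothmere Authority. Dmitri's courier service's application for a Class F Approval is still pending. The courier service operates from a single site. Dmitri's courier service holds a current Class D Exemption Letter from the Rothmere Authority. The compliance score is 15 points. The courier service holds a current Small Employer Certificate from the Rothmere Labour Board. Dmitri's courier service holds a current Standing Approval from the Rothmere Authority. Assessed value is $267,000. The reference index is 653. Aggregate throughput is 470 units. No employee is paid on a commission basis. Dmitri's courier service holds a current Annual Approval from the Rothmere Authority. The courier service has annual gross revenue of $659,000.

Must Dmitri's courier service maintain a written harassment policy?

Exception (a) fails — assessed value is $267,000, short of $282,500.
Exception (b)'s conditions are all satisfied: the employer operates from a single site; the employer's headcount is 27, less than the 34 limit. Applying paragraphs (e)–(j): (e) is triggered (a current Annual Approval is held), but is overridden by (f): (f) operates against (e): a current Annual Clearance is held. (g) would limit (f) — a current Standing Registration is held — but (h) sets (g) aside: (h) operates against (g): the reference index is 653, below the 704 limit. (i) is engaged (the courier service is classified under the construction sector), but yields to (j): (j) operates against (i): the registered capacity is 210 units, meeting the 190 units threshold. (b) remains available.
Exception (c) is satisfied on its face — no employee is paid on commission; aggregate throughput is 470 units, below the 510 units limit; annual gross revenue is $659,000, less than the $694,000 limit. However, paragraphs (k)–(l) must be considered: (k) operates against (c): a current Class 2 Certificate is held. (l), which would lift (k), is not engaged — there is no Class F Approval in force. (c) is therefore removed.
All of (d)'s requirements are met (a current Small Employer Certificate is held; a current Class D Exemption Letter is held; a current Standing Approval is held). Turning to paragraphs (m)–(n): (m) operates against (d): at least one employee exceeds 30 hours/week. (n), which would lift (m), is not engaged — the qualifying period is 315 days, short of 355 days. So (d) is unavailable.

No — exception (b) applies; Dmitri's courier service is not required to maintain a written harassment policy.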